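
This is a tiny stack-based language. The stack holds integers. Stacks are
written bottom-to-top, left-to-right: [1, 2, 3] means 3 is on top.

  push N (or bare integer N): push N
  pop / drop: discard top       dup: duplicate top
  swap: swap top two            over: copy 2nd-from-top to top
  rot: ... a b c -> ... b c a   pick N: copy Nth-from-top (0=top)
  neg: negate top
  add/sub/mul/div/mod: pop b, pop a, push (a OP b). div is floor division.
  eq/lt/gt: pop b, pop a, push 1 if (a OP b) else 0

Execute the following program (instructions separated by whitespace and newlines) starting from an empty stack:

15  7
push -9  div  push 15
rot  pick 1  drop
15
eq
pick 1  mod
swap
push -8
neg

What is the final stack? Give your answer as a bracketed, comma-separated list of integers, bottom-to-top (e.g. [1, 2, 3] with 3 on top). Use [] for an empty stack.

After 'push 15': [15]
After 'push 7': [15, 7]
After 'push -9': [15, 7, -9]
After 'div': [15, -1]
After 'push 15': [15, -1, 15]
After 'rot': [-1, 15, 15]
After 'pick 1': [-1, 15, 15, 15]
After 'drop': [-1, 15, 15]
After 'push 15': [-1, 15, 15, 15]
After 'eq': [-1, 15, 1]
After 'pick 1': [-1, 15, 1, 15]
After 'mod': [-1, 15, 1]
After 'swap': [-1, 1, 15]
After 'push -8': [-1, 1, 15, -8]
After 'neg': [-1, 1, 15, 8]

Answer: [-1, 1, 15, 8]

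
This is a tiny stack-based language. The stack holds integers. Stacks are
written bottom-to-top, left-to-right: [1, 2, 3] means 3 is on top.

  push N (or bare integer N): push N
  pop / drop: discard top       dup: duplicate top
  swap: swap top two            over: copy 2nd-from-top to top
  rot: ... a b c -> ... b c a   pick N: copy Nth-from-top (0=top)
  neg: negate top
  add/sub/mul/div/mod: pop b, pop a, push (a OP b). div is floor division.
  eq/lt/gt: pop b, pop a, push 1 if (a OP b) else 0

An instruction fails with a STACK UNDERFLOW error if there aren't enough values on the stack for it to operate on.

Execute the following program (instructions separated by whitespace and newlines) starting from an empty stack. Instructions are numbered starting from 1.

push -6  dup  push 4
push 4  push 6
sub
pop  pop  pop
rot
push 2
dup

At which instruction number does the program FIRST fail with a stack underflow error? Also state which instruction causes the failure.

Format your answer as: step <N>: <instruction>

Answer: step 10: rot

Derivation:
Step 1 ('push -6'): stack = [-6], depth = 1
Step 2 ('dup'): stack = [-6, -6], depth = 2
Step 3 ('push 4'): stack = [-6, -6, 4], depth = 3
Step 4 ('push 4'): stack = [-6, -6, 4, 4], depth = 4
Step 5 ('push 6'): stack = [-6, -6, 4, 4, 6], depth = 5
Step 6 ('sub'): stack = [-6, -6, 4, -2], depth = 4
Step 7 ('pop'): stack = [-6, -6, 4], depth = 3
Step 8 ('pop'): stack = [-6, -6], depth = 2
Step 9 ('pop'): stack = [-6], depth = 1
Step 10 ('rot'): needs 3 value(s) but depth is 1 — STACK UNDERFLOW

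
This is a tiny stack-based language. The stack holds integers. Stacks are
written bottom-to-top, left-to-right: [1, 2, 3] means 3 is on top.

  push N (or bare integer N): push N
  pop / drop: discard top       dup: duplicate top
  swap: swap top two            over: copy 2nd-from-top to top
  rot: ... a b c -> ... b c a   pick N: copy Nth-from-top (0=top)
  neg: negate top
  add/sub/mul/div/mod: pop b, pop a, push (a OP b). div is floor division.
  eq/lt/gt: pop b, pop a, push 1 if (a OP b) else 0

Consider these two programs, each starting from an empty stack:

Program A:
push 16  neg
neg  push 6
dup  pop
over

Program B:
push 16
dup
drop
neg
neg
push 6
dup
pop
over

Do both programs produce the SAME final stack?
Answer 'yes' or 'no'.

Program A trace:
  After 'push 16': [16]
  After 'neg': [-16]
  After 'neg': [16]
  After 'push 6': [16, 6]
  After 'dup': [16, 6, 6]
  After 'pop': [16, 6]
  After 'over': [16, 6, 16]
Program A final stack: [16, 6, 16]

Program B trace:
  After 'push 16': [16]
  After 'dup': [16, 16]
  After 'drop': [16]
  After 'neg': [-16]
  After 'neg': [16]
  After 'push 6': [16, 6]
  After 'dup': [16, 6, 6]
  After 'pop': [16, 6]
  After 'over': [16, 6, 16]
Program B final stack: [16, 6, 16]
Same: yes

Answer: yes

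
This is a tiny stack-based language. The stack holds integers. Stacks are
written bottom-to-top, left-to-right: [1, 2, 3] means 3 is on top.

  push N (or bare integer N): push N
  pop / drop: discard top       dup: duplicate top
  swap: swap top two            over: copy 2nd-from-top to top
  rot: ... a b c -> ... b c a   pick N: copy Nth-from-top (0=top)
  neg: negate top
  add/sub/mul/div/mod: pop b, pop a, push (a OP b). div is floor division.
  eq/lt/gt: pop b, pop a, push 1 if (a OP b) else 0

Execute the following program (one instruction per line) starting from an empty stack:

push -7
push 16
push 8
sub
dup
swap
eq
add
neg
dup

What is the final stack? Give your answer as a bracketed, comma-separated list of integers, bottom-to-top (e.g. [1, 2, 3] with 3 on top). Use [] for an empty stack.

Answer: [6, 6]

Derivation:
After 'push -7': [-7]
After 'push 16': [-7, 16]
After 'push 8': [-7, 16, 8]
After 'sub': [-7, 8]
After 'dup': [-7, 8, 8]
After 'swap': [-7, 8, 8]
After 'eq': [-7, 1]
After 'add': [-6]
After 'neg': [6]
After 'dup': [6, 6]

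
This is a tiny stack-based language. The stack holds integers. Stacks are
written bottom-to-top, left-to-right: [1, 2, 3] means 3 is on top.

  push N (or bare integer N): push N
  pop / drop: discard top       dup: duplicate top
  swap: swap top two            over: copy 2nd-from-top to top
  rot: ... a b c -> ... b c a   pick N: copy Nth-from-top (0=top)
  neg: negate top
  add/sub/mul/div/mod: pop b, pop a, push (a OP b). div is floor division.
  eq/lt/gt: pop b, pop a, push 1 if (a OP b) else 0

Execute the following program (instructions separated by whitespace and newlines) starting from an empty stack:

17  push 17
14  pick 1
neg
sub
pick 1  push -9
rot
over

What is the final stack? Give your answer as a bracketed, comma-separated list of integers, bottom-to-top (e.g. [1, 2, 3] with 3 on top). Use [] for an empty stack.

Answer: [17, 17, 17, -9, 31, -9]

Derivation:
After 'push 17': [17]
After 'push 17': [17, 17]
After 'push 14': [17, 17, 14]
After 'pick 1': [17, 17, 14, 17]
After 'neg': [17, 17, 14, -17]
After 'sub': [17, 17, 31]
After 'pick 1': [17, 17, 31, 17]
After 'push -9': [17, 17, 31, 17, -9]
After 'rot': [17, 17, 17, -9, 31]
After 'over': [17, 17, 17, -9, 31, -9]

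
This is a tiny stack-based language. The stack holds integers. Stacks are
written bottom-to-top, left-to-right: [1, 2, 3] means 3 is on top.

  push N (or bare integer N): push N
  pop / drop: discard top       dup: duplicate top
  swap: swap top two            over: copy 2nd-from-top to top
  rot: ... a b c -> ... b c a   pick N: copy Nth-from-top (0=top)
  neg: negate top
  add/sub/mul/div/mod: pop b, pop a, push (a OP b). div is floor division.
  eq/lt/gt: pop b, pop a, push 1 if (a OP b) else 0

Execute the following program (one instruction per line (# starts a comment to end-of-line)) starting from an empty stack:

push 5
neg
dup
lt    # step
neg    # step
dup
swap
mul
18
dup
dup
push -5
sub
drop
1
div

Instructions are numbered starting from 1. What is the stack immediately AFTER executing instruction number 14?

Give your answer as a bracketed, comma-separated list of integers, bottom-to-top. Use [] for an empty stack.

Step 1 ('push 5'): [5]
Step 2 ('neg'): [-5]
Step 3 ('dup'): [-5, -5]
Step 4 ('lt'): [0]
Step 5 ('neg'): [0]
Step 6 ('dup'): [0, 0]
Step 7 ('swap'): [0, 0]
Step 8 ('mul'): [0]
Step 9 ('18'): [0, 18]
Step 10 ('dup'): [0, 18, 18]
Step 11 ('dup'): [0, 18, 18, 18]
Step 12 ('push -5'): [0, 18, 18, 18, -5]
Step 13 ('sub'): [0, 18, 18, 23]
Step 14 ('drop'): [0, 18, 18]

Answer: [0, 18, 18]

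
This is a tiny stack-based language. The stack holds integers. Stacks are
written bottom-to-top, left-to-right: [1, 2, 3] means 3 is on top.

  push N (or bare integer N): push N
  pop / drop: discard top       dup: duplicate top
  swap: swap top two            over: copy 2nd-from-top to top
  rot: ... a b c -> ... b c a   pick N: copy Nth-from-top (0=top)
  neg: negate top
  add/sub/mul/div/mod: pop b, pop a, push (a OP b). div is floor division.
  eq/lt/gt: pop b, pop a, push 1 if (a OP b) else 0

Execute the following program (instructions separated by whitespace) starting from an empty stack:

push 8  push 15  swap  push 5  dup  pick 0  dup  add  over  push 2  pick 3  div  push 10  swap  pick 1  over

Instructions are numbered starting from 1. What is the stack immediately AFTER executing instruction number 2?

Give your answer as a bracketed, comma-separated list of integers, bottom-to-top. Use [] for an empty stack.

Step 1 ('push 8'): [8]
Step 2 ('push 15'): [8, 15]

Answer: [8, 15]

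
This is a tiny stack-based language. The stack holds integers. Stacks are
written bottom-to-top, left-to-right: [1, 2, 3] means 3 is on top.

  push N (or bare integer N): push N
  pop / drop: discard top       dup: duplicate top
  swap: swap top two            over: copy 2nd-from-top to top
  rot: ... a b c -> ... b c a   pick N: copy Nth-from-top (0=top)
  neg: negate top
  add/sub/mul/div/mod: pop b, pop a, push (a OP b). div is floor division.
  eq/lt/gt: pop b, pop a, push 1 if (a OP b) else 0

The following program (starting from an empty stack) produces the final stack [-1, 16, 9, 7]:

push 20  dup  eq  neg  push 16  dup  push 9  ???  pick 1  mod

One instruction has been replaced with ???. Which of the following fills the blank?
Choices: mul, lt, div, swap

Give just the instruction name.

Answer: swap

Derivation:
Stack before ???: [-1, 16, 16, 9]
Stack after ???:  [-1, 16, 9, 16]
Checking each choice:
  mul: produces [-1, 16, 0]
  lt: produces [-1, 16, 0]
  div: produces [-1, 16, 1]
  swap: MATCH


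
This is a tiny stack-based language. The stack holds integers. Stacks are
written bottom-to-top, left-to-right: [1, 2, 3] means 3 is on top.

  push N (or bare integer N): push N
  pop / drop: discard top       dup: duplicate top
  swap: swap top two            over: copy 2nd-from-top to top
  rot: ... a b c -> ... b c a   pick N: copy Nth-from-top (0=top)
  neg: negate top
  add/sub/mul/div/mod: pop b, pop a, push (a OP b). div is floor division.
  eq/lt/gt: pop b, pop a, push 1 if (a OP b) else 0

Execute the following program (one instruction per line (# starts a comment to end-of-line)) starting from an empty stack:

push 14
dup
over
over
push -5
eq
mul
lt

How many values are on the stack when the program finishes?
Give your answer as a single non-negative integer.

Answer: 2

Derivation:
After 'push 14': stack = [14] (depth 1)
After 'dup': stack = [14, 14] (depth 2)
After 'over': stack = [14, 14, 14] (depth 3)
After 'over': stack = [14, 14, 14, 14] (depth 4)
After 'push -5': stack = [14, 14, 14, 14, -5] (depth 5)
After 'eq': stack = [14, 14, 14, 0] (depth 4)
After 'mul': stack = [14, 14, 0] (depth 3)
After 'lt': stack = [14, 0] (depth 2)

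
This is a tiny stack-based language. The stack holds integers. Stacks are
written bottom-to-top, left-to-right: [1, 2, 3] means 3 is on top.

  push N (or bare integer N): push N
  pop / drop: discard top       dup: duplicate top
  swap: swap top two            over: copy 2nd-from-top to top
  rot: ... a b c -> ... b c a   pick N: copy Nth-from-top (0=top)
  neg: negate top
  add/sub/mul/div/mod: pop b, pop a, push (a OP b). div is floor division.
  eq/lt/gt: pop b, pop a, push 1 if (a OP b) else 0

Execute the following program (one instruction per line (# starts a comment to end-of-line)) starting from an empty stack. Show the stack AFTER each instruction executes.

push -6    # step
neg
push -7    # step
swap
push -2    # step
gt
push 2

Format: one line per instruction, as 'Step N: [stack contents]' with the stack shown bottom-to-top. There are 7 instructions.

Step 1: [-6]
Step 2: [6]
Step 3: [6, -7]
Step 4: [-7, 6]
Step 5: [-7, 6, -2]
Step 6: [-7, 1]
Step 7: [-7, 1, 2]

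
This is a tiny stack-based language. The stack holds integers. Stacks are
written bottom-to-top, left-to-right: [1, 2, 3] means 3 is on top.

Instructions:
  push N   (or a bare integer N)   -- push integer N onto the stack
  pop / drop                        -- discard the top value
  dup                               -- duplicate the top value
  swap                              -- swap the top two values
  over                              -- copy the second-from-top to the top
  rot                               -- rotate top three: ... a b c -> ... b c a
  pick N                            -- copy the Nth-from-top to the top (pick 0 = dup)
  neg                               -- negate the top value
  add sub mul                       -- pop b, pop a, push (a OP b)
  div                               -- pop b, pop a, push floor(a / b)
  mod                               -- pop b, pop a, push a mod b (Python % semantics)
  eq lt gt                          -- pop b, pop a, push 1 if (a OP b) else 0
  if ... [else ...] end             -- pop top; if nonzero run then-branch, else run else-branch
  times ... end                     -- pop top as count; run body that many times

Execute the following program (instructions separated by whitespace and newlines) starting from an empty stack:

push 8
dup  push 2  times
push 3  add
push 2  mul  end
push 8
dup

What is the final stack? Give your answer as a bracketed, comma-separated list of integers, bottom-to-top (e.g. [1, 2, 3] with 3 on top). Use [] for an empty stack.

Answer: [8, 50, 8, 8]

Derivation:
After 'push 8': [8]
After 'dup': [8, 8]
After 'push 2': [8, 8, 2]
After 'times': [8, 8]
After 'push 3': [8, 8, 3]
After 'add': [8, 11]
After 'push 2': [8, 11, 2]
After 'mul': [8, 22]
After 'push 3': [8, 22, 3]
After 'add': [8, 25]
After 'push 2': [8, 25, 2]
After 'mul': [8, 50]
After 'push 8': [8, 50, 8]
After 'dup': [8, 50, 8, 8]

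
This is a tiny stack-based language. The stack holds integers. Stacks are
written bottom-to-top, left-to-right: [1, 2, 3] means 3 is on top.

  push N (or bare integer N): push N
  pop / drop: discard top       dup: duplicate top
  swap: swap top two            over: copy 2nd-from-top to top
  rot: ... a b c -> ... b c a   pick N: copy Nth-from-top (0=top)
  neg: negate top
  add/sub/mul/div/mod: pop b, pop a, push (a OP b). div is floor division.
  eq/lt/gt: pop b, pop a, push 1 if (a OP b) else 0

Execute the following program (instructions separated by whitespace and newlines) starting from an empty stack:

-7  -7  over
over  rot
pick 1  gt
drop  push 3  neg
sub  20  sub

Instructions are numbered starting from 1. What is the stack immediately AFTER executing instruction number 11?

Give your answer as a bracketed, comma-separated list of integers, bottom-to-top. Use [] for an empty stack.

Step 1 ('-7'): [-7]
Step 2 ('-7'): [-7, -7]
Step 3 ('over'): [-7, -7, -7]
Step 4 ('over'): [-7, -7, -7, -7]
Step 5 ('rot'): [-7, -7, -7, -7]
Step 6 ('pick 1'): [-7, -7, -7, -7, -7]
Step 7 ('gt'): [-7, -7, -7, 0]
Step 8 ('drop'): [-7, -7, -7]
Step 9 ('push 3'): [-7, -7, -7, 3]
Step 10 ('neg'): [-7, -7, -7, -3]
Step 11 ('sub'): [-7, -7, -4]

Answer: [-7, -7, -4]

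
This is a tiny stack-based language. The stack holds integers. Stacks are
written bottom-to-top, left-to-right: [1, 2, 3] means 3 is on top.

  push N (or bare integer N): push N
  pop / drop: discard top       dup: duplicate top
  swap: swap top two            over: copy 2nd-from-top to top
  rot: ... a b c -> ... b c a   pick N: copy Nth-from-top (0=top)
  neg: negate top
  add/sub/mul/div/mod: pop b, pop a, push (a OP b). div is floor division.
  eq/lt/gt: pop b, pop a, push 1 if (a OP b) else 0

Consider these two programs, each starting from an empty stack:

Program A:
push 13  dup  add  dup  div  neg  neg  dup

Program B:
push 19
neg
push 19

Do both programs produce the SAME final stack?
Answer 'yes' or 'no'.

Answer: no

Derivation:
Program A trace:
  After 'push 13': [13]
  After 'dup': [13, 13]
  After 'add': [26]
  After 'dup': [26, 26]
  After 'div': [1]
  After 'neg': [-1]
  After 'neg': [1]
  After 'dup': [1, 1]
Program A final stack: [1, 1]

Program B trace:
  After 'push 19': [19]
  After 'neg': [-19]
  After 'push 19': [-19, 19]
Program B final stack: [-19, 19]
Same: no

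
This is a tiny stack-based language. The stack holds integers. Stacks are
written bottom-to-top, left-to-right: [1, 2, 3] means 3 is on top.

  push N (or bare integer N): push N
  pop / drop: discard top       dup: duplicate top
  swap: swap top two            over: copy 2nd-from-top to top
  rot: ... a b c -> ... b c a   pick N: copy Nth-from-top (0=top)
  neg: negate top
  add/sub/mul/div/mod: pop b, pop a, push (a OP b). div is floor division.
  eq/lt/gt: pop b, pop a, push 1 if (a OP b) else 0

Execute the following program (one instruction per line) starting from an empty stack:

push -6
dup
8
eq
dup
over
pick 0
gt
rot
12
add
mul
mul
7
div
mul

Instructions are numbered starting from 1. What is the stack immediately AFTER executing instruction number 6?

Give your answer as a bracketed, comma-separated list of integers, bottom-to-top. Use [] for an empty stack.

Answer: [-6, 0, 0, 0]

Derivation:
Step 1 ('push -6'): [-6]
Step 2 ('dup'): [-6, -6]
Step 3 ('8'): [-6, -6, 8]
Step 4 ('eq'): [-6, 0]
Step 5 ('dup'): [-6, 0, 0]
Step 6 ('over'): [-6, 0, 0, 0]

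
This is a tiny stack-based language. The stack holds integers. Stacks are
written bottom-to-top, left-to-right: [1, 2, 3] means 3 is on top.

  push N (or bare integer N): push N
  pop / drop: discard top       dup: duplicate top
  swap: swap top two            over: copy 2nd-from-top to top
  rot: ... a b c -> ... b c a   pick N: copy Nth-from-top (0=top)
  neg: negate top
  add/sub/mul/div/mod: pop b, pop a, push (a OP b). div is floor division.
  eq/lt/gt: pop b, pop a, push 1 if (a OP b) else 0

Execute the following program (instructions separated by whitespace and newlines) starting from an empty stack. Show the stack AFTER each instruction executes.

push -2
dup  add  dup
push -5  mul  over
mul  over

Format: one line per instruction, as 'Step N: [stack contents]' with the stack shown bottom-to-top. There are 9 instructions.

Step 1: [-2]
Step 2: [-2, -2]
Step 3: [-4]
Step 4: [-4, -4]
Step 5: [-4, -4, -5]
Step 6: [-4, 20]
Step 7: [-4, 20, -4]
Step 8: [-4, -80]
Step 9: [-4, -80, -4]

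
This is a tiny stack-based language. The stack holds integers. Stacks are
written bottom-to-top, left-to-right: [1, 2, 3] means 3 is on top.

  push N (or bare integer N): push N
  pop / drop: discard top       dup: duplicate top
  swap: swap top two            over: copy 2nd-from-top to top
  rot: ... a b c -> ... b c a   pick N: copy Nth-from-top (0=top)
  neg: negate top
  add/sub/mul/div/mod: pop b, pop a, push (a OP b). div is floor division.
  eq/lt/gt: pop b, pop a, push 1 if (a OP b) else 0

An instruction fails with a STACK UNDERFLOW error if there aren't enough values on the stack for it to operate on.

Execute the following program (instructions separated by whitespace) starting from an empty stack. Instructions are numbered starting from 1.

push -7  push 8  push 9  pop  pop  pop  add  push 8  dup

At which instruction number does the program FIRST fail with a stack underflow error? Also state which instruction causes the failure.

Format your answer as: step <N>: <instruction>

Step 1 ('push -7'): stack = [-7], depth = 1
Step 2 ('push 8'): stack = [-7, 8], depth = 2
Step 3 ('push 9'): stack = [-7, 8, 9], depth = 3
Step 4 ('pop'): stack = [-7, 8], depth = 2
Step 5 ('pop'): stack = [-7], depth = 1
Step 6 ('pop'): stack = [], depth = 0
Step 7 ('add'): needs 2 value(s) but depth is 0 — STACK UNDERFLOW

Answer: step 7: add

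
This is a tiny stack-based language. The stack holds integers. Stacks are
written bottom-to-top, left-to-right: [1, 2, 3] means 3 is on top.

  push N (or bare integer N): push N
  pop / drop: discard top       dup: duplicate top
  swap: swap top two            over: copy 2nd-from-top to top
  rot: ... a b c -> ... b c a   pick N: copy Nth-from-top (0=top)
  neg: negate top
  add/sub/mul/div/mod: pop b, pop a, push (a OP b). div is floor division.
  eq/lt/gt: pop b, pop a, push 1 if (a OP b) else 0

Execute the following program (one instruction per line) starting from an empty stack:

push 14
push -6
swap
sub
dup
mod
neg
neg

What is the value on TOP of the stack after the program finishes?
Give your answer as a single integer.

Answer: 0

Derivation:
After 'push 14': [14]
After 'push -6': [14, -6]
After 'swap': [-6, 14]
After 'sub': [-20]
After 'dup': [-20, -20]
After 'mod': [0]
After 'neg': [0]
After 'neg': [0]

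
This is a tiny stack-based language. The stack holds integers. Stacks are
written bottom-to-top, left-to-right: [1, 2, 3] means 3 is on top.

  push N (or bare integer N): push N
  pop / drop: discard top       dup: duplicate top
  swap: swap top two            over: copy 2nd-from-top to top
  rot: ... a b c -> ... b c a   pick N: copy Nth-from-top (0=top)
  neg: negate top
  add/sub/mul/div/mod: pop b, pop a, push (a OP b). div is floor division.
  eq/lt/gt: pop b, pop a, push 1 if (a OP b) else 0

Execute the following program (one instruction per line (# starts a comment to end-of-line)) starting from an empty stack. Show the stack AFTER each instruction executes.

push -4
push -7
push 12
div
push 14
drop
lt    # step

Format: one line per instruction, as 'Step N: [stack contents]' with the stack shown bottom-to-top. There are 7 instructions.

Step 1: [-4]
Step 2: [-4, -7]
Step 3: [-4, -7, 12]
Step 4: [-4, -1]
Step 5: [-4, -1, 14]
Step 6: [-4, -1]
Step 7: [1]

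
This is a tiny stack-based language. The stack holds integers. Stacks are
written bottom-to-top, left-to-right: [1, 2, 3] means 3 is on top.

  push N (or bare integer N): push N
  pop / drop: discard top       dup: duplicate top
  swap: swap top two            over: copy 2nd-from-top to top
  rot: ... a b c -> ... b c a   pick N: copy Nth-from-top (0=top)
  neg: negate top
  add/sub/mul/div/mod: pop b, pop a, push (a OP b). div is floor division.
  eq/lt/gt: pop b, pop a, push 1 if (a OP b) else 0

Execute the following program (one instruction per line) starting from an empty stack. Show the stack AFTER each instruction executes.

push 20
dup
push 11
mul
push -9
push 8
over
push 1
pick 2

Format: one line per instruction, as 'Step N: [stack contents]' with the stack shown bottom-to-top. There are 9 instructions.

Step 1: [20]
Step 2: [20, 20]
Step 3: [20, 20, 11]
Step 4: [20, 220]
Step 5: [20, 220, -9]
Step 6: [20, 220, -9, 8]
Step 7: [20, 220, -9, 8, -9]
Step 8: [20, 220, -9, 8, -9, 1]
Step 9: [20, 220, -9, 8, -9, 1, 8]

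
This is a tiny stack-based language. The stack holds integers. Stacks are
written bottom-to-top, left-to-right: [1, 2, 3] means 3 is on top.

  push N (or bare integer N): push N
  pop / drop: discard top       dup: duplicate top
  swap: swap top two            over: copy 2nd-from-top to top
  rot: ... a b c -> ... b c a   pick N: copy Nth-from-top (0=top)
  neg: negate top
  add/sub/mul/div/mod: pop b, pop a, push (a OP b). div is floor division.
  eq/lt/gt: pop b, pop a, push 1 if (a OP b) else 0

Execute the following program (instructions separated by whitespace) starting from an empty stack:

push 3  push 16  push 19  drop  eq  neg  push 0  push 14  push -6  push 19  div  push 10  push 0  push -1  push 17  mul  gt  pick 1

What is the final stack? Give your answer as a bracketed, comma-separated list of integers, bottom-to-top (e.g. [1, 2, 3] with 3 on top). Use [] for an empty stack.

After 'push 3': [3]
After 'push 16': [3, 16]
After 'push 19': [3, 16, 19]
After 'drop': [3, 16]
After 'eq': [0]
After 'neg': [0]
After 'push 0': [0, 0]
After 'push 14': [0, 0, 14]
After 'push -6': [0, 0, 14, -6]
After 'push 19': [0, 0, 14, -6, 19]
After 'div': [0, 0, 14, -1]
After 'push 10': [0, 0, 14, -1, 10]
After 'push 0': [0, 0, 14, -1, 10, 0]
After 'push -1': [0, 0, 14, -1, 10, 0, -1]
After 'push 17': [0, 0, 14, -1, 10, 0, -1, 17]
After 'mul': [0, 0, 14, -1, 10, 0, -17]
After 'gt': [0, 0, 14, -1, 10, 1]
After 'pick 1': [0, 0, 14, -1, 10, 1, 10]

Answer: [0, 0, 14, -1, 10, 1, 10]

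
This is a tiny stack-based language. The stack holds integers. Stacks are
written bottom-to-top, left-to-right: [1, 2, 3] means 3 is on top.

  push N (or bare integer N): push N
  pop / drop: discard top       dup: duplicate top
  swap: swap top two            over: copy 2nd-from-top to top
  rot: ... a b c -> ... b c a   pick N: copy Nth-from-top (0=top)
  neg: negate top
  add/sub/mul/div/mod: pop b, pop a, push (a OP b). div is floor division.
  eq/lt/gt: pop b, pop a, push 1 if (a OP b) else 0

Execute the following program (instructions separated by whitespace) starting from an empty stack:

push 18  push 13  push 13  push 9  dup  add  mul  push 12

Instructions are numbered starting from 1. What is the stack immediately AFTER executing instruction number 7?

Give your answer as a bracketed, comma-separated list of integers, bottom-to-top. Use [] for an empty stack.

Answer: [18, 13, 234]

Derivation:
Step 1 ('push 18'): [18]
Step 2 ('push 13'): [18, 13]
Step 3 ('push 13'): [18, 13, 13]
Step 4 ('push 9'): [18, 13, 13, 9]
Step 5 ('dup'): [18, 13, 13, 9, 9]
Step 6 ('add'): [18, 13, 13, 18]
Step 7 ('mul'): [18, 13, 234]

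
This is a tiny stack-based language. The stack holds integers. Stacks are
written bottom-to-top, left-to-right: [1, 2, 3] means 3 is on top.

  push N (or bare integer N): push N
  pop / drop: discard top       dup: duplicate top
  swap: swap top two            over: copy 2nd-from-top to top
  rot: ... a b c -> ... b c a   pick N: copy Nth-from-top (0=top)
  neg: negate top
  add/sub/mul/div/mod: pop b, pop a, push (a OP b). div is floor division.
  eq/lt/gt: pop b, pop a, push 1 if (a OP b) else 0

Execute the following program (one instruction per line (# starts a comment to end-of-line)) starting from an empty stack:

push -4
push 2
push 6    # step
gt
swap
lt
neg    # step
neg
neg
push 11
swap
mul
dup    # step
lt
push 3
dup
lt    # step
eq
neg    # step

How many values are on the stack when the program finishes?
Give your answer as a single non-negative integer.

Answer: 1

Derivation:
After 'push -4': stack = [-4] (depth 1)
After 'push 2': stack = [-4, 2] (depth 2)
After 'push 6': stack = [-4, 2, 6] (depth 3)
After 'gt': stack = [-4, 0] (depth 2)
After 'swap': stack = [0, -4] (depth 2)
After 'lt': stack = [0] (depth 1)
After 'neg': stack = [0] (depth 1)
After 'neg': stack = [0] (depth 1)
After 'neg': stack = [0] (depth 1)
After 'push 11': stack = [0, 11] (depth 2)
After 'swap': stack = [11, 0] (depth 2)
After 'mul': stack = [0] (depth 1)
After 'dup': stack = [0, 0] (depth 2)
After 'lt': stack = [0] (depth 1)
After 'push 3': stack = [0, 3] (depth 2)
After 'dup': stack = [0, 3, 3] (depth 3)
After 'lt': stack = [0, 0] (depth 2)
After 'eq': stack = [1] (depth 1)
After 'neg': stack = [-1] (depth 1)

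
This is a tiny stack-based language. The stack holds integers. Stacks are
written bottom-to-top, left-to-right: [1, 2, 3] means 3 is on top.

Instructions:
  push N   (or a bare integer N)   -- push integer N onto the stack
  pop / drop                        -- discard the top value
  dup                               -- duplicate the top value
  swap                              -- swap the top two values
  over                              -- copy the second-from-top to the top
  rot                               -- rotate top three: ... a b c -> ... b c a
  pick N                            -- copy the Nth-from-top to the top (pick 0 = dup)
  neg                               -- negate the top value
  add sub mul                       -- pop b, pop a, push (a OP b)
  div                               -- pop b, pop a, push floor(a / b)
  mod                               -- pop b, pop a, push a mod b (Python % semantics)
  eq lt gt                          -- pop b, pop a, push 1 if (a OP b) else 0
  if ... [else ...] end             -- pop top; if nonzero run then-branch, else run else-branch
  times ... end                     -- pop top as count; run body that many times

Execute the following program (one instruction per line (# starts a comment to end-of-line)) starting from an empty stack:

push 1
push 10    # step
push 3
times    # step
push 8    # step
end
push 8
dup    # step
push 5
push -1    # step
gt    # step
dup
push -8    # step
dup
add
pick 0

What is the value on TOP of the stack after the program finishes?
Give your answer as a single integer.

After 'push 1': [1]
After 'push 10': [1, 10]
After 'push 3': [1, 10, 3]
After 'times': [1, 10]
After 'push 8': [1, 10, 8]
After 'push 8': [1, 10, 8, 8]
After 'push 8': [1, 10, 8, 8, 8]
After 'push 8': [1, 10, 8, 8, 8, 8]
After 'dup': [1, 10, 8, 8, 8, 8, 8]
After 'push 5': [1, 10, 8, 8, 8, 8, 8, 5]
After 'push -1': [1, 10, 8, 8, 8, 8, 8, 5, -1]
After 'gt': [1, 10, 8, 8, 8, 8, 8, 1]
After 'dup': [1, 10, 8, 8, 8, 8, 8, 1, 1]
After 'push -8': [1, 10, 8, 8, 8, 8, 8, 1, 1, -8]
After 'dup': [1, 10, 8, 8, 8, 8, 8, 1, 1, -8, -8]
After 'add': [1, 10, 8, 8, 8, 8, 8, 1, 1, -16]
After 'pick 0': [1, 10, 8, 8, 8, 8, 8, 1, 1, -16, -16]

Answer: -16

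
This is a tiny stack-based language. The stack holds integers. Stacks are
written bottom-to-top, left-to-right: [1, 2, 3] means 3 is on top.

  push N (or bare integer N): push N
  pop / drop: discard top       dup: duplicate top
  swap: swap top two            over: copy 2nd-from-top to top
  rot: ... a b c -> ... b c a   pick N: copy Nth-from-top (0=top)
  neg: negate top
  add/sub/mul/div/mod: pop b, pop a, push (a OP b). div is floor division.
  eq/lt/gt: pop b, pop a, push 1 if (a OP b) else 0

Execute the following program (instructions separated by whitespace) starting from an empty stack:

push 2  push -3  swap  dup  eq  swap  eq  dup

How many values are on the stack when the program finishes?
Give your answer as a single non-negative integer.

After 'push 2': stack = [2] (depth 1)
After 'push -3': stack = [2, -3] (depth 2)
After 'swap': stack = [-3, 2] (depth 2)
After 'dup': stack = [-3, 2, 2] (depth 3)
After 'eq': stack = [-3, 1] (depth 2)
After 'swap': stack = [1, -3] (depth 2)
After 'eq': stack = [0] (depth 1)
After 'dup': stack = [0, 0] (depth 2)

Answer: 2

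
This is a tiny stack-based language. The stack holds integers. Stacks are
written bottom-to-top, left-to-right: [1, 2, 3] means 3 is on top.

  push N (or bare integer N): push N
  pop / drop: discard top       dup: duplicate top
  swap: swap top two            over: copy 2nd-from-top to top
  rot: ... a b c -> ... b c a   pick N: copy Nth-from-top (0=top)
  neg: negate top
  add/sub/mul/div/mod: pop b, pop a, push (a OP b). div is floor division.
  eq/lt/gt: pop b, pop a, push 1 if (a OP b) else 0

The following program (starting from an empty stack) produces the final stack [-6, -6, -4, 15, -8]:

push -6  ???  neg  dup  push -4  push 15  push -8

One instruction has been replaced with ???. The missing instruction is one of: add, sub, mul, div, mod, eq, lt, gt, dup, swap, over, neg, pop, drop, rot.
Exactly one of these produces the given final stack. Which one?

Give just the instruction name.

Stack before ???: [-6]
Stack after ???:  [6]
The instruction that transforms [-6] -> [6] is: neg

Answer: neg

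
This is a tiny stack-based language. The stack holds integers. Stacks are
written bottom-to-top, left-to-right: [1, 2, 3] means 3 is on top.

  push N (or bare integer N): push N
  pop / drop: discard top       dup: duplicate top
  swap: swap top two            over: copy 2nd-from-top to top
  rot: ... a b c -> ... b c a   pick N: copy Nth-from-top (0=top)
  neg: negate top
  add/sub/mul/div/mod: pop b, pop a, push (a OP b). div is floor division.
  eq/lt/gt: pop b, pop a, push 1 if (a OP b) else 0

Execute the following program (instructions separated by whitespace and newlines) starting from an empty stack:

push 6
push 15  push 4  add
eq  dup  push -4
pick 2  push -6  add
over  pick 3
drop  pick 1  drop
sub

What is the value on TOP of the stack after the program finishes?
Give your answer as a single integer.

After 'push 6': [6]
After 'push 15': [6, 15]
After 'push 4': [6, 15, 4]
After 'add': [6, 19]
After 'eq': [0]
After 'dup': [0, 0]
After 'push -4': [0, 0, -4]
After 'pick 2': [0, 0, -4, 0]
After 'push -6': [0, 0, -4, 0, -6]
After 'add': [0, 0, -4, -6]
After 'over': [0, 0, -4, -6, -4]
After 'pick 3': [0, 0, -4, -6, -4, 0]
After 'drop': [0, 0, -4, -6, -4]
After 'pick 1': [0, 0, -4, -6, -4, -6]
After 'drop': [0, 0, -4, -6, -4]
After 'sub': [0, 0, -4, -2]

Answer: -2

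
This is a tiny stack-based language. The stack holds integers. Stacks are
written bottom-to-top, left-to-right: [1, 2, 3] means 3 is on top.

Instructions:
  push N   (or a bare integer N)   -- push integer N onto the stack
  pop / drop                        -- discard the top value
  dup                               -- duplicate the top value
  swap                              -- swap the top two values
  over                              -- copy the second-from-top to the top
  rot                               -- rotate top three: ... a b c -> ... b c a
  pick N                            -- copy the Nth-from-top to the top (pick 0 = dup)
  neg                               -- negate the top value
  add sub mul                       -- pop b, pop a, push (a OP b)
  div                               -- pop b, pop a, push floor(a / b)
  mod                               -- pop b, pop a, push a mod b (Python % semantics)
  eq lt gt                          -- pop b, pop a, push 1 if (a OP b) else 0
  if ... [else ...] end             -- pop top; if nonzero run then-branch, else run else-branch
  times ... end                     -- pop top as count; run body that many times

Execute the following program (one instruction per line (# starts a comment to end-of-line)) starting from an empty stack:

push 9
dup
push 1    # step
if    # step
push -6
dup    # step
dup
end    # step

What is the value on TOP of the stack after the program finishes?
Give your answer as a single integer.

After 'push 9': [9]
After 'dup': [9, 9]
After 'push 1': [9, 9, 1]
After 'if': [9, 9]
After 'push -6': [9, 9, -6]
After 'dup': [9, 9, -6, -6]
After 'dup': [9, 9, -6, -6, -6]

Answer: -6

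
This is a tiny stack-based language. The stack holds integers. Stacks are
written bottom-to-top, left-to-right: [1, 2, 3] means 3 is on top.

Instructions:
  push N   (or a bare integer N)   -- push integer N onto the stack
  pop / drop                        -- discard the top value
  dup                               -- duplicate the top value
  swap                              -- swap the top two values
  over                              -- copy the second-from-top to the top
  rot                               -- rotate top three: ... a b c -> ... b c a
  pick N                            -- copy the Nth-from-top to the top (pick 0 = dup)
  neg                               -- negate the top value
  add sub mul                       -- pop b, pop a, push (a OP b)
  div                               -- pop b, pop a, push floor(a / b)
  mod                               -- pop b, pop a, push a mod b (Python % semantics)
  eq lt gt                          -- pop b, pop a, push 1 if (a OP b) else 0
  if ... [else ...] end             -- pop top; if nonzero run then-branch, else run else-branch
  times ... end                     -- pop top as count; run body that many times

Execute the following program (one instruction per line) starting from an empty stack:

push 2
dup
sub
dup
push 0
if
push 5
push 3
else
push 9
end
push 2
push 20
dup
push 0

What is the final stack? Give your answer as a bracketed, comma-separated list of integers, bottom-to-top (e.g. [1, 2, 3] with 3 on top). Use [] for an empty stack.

After 'push 2': [2]
After 'dup': [2, 2]
After 'sub': [0]
After 'dup': [0, 0]
After 'push 0': [0, 0, 0]
After 'if': [0, 0]
After 'push 9': [0, 0, 9]
After 'push 2': [0, 0, 9, 2]
After 'push 20': [0, 0, 9, 2, 20]
After 'dup': [0, 0, 9, 2, 20, 20]
After 'push 0': [0, 0, 9, 2, 20, 20, 0]

Answer: [0, 0, 9, 2, 20, 20, 0]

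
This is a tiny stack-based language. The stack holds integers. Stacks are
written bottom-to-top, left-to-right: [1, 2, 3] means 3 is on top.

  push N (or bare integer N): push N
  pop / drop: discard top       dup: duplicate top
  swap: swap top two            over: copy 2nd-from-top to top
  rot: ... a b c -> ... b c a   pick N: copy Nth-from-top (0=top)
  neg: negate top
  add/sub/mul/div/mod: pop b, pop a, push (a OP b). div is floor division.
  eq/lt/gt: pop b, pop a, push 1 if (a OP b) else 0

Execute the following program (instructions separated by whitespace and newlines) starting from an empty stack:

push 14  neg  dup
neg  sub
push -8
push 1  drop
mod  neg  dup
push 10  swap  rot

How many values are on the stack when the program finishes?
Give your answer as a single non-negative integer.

Answer: 3

Derivation:
After 'push 14': stack = [14] (depth 1)
After 'neg': stack = [-14] (depth 1)
After 'dup': stack = [-14, -14] (depth 2)
After 'neg': stack = [-14, 14] (depth 2)
After 'sub': stack = [-28] (depth 1)
After 'push -8': stack = [-28, -8] (depth 2)
After 'push 1': stack = [-28, -8, 1] (depth 3)
After 'drop': stack = [-28, -8] (depth 2)
After 'mod': stack = [-4] (depth 1)
After 'neg': stack = [4] (depth 1)
After 'dup': stack = [4, 4] (depth 2)
After 'push 10': stack = [4, 4, 10] (depth 3)
After 'swap': stack = [4, 10, 4] (depth 3)
After 'rot': stack = [10, 4, 4] (depth 3)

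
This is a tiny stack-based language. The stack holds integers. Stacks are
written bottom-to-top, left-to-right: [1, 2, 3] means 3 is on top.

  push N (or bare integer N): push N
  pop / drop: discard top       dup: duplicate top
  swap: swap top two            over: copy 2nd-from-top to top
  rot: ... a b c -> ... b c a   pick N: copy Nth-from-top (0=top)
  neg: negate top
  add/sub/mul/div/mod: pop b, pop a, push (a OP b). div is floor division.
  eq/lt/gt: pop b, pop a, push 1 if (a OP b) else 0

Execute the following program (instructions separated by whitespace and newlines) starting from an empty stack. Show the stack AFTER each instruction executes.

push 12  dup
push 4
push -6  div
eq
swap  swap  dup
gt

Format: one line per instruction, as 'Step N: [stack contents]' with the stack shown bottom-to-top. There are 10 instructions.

Step 1: [12]
Step 2: [12, 12]
Step 3: [12, 12, 4]
Step 4: [12, 12, 4, -6]
Step 5: [12, 12, -1]
Step 6: [12, 0]
Step 7: [0, 12]
Step 8: [12, 0]
Step 9: [12, 0, 0]
Step 10: [12, 0]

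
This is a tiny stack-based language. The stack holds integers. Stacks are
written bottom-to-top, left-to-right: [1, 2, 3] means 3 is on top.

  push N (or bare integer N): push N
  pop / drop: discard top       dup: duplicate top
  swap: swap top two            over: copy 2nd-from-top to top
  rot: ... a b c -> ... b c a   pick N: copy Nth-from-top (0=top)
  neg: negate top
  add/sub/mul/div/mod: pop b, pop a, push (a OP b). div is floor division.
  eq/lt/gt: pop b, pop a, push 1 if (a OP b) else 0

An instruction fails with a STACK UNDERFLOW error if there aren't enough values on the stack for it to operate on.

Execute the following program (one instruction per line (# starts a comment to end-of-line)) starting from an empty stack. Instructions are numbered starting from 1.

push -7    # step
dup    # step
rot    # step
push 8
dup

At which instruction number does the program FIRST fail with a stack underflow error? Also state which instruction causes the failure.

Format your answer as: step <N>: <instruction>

Step 1 ('push -7'): stack = [-7], depth = 1
Step 2 ('dup'): stack = [-7, -7], depth = 2
Step 3 ('rot'): needs 3 value(s) but depth is 2 — STACK UNDERFLOW

Answer: step 3: rot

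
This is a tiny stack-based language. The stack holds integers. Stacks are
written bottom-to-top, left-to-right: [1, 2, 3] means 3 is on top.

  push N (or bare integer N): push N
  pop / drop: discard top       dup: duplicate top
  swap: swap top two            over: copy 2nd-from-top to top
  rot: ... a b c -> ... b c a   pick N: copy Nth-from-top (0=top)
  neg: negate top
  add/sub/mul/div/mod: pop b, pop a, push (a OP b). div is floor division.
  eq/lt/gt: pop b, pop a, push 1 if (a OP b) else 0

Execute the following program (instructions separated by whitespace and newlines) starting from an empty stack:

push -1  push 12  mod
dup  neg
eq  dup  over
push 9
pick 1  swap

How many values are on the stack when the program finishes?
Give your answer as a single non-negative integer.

After 'push -1': stack = [-1] (depth 1)
After 'push 12': stack = [-1, 12] (depth 2)
After 'mod': stack = [11] (depth 1)
After 'dup': stack = [11, 11] (depth 2)
After 'neg': stack = [11, -11] (depth 2)
After 'eq': stack = [0] (depth 1)
After 'dup': stack = [0, 0] (depth 2)
After 'over': stack = [0, 0, 0] (depth 3)
After 'push 9': stack = [0, 0, 0, 9] (depth 4)
After 'pick 1': stack = [0, 0, 0, 9, 0] (depth 5)
After 'swap': stack = [0, 0, 0, 0, 9] (depth 5)

Answer: 5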